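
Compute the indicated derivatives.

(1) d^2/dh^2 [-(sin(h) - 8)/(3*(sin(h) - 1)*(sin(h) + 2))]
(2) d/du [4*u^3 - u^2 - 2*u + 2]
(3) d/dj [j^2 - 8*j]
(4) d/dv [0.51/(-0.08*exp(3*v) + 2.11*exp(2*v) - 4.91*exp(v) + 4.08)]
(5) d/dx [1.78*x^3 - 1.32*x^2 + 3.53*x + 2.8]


(1) = (sin(h)^4 - 32*sin(h)^3 - 46*sin(h)^2 - 68*sin(h) - 44)/(3*(sin(h) - 1)^2*(sin(h) + 2)^3)
(2) = 12*u^2 - 2*u - 2
(3) = 2*j - 8
(4) = (0.1224*exp(2*v) - 2.1522*exp(v) + 2.5041)*exp(v)/(0.08*exp(3*v) - 2.11*exp(2*v) + 4.91*exp(v) - 4.08)^2
(5) = 5.34*x^2 - 2.64*x + 3.53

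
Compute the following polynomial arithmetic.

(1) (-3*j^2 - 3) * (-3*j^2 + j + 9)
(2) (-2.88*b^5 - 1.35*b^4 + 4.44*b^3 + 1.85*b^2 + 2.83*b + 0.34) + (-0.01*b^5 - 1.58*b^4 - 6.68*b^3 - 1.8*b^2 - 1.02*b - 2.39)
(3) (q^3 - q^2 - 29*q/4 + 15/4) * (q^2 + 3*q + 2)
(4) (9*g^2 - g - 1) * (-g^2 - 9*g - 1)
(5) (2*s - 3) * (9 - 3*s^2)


(1) = 9*j^4 - 3*j^3 - 18*j^2 - 3*j - 27
(2) = -2.89*b^5 - 2.93*b^4 - 2.24*b^3 + 0.05*b^2 + 1.81*b - 2.05
(3) = q^5 + 2*q^4 - 33*q^3/4 - 20*q^2 - 13*q/4 + 15/2
(4) = -9*g^4 - 80*g^3 + g^2 + 10*g + 1
(5) = -6*s^3 + 9*s^2 + 18*s - 27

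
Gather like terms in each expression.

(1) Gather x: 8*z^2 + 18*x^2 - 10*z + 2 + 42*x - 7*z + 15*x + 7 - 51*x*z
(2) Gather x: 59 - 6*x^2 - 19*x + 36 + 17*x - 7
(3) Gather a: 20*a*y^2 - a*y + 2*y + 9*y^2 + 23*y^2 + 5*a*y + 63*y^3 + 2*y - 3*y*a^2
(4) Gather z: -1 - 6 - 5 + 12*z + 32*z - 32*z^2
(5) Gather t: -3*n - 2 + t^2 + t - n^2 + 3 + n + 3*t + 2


(1) = 18*x^2 + x*(57 - 51*z) + 8*z^2 - 17*z + 9
(2) = -6*x^2 - 2*x + 88
(3) = -3*a^2*y + a*(20*y^2 + 4*y) + 63*y^3 + 32*y^2 + 4*y
(4) = -32*z^2 + 44*z - 12
(5) = -n^2 - 2*n + t^2 + 4*t + 3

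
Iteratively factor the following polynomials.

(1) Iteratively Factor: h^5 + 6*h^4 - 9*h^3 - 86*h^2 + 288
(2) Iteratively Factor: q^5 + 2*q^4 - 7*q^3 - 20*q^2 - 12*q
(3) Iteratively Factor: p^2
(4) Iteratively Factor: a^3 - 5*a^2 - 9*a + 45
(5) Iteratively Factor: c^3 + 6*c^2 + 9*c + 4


(1) = (h + 4)*(h^4 + 2*h^3 - 17*h^2 - 18*h + 72) = (h + 4)^2*(h^3 - 2*h^2 - 9*h + 18) = (h - 2)*(h + 4)^2*(h^2 - 9) = (h - 2)*(h + 3)*(h + 4)^2*(h - 3)
(2) = (q)*(q^4 + 2*q^3 - 7*q^2 - 20*q - 12) = q*(q - 3)*(q^3 + 5*q^2 + 8*q + 4) = q*(q - 3)*(q + 2)*(q^2 + 3*q + 2) = q*(q - 3)*(q + 1)*(q + 2)*(q + 2)
(3) = (p)*(p)
(4) = (a - 3)*(a^2 - 2*a - 15) = (a - 3)*(a + 3)*(a - 5)
(5) = (c + 1)*(c^2 + 5*c + 4) = (c + 1)^2*(c + 4)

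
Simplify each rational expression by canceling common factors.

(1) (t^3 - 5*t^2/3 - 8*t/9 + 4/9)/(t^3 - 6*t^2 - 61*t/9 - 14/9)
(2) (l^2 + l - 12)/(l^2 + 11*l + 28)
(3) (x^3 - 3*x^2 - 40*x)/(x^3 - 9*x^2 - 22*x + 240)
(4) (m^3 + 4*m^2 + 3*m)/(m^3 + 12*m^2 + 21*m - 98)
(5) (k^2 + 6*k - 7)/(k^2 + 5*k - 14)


(1) = (3*t^2 - 7*t + 2)/(3*t^2 - 20*t - 7)
(2) = (l - 3)/(l + 7)
(3) = x/(x - 6)
(4) = (m^3 + 4*m^2 + 3*m)/(m^3 + 12*m^2 + 21*m - 98)
(5) = (k - 1)/(k - 2)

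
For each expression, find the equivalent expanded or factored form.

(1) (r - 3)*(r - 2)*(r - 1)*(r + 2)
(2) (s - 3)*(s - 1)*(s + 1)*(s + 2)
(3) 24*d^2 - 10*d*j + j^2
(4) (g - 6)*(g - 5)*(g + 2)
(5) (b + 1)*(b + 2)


(1) = r^4 - 4*r^3 - r^2 + 16*r - 12
(2) = s^4 - s^3 - 7*s^2 + s + 6
(3) = (-6*d + j)*(-4*d + j)
(4) = g^3 - 9*g^2 + 8*g + 60
(5) = b^2 + 3*b + 2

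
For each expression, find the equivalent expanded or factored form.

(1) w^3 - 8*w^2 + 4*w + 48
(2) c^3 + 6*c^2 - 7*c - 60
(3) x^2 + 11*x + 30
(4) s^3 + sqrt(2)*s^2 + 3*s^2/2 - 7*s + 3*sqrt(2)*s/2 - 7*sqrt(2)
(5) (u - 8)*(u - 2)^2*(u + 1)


(1) = (w - 6)*(w - 4)*(w + 2)
(2) = (c - 3)*(c + 4)*(c + 5)
(3) = (x + 5)*(x + 6)
(4) = (s - 2)*(s + 7/2)*(s + sqrt(2))
(5) = u^4 - 11*u^3 + 24*u^2 + 4*u - 32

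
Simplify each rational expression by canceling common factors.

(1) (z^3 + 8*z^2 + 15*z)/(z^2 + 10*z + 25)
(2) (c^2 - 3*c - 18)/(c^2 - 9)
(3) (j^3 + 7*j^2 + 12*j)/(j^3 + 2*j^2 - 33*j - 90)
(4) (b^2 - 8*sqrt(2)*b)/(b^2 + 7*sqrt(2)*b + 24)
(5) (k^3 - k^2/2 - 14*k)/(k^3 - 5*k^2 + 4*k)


(1) = (z^2 + 3*z)/(z + 5)
(2) = (c - 6)/(c - 3)
(3) = (j^2 + 4*j)/(j^2 - j - 30)
(4) = (b^2 - 8*sqrt(2)*b)/(b^2 + 7*sqrt(2)*b + 24)
(5) = (2*k + 7)/(2*k - 2)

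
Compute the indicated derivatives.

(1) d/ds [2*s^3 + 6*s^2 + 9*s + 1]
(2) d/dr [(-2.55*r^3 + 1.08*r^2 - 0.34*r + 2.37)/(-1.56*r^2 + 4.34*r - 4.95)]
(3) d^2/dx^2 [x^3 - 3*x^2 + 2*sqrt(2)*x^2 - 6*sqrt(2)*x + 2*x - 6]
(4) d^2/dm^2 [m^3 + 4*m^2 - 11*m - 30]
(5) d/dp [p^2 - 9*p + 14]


(1) = 6*s^2 + 12*s + 9
(2) = (3.978*r^4 - 22.134*r^3 + 42.0243*r^2 - 3.2976*r - 8.6028)/(2.4336*r^4 - 13.5408*r^3 + 34.2796*r^2 - 42.966*r + 24.5025)
(3) = 6*x - 6 + 4*sqrt(2)
(4) = 6*m + 8
(5) = 2*p - 9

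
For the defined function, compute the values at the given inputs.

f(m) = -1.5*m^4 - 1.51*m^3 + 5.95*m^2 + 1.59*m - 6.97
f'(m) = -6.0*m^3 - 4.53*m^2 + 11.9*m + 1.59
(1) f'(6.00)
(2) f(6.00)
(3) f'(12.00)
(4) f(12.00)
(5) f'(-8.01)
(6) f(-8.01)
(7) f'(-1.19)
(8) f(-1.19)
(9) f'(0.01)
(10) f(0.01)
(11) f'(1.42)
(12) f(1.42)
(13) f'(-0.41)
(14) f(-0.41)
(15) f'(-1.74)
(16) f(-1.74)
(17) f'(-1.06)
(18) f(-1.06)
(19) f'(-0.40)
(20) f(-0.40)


(1) = -1386.09
(2) = -2053.39
(3) = -10875.93
(4) = -32844.37
(5) = 2699.16
(6) = -5036.71
(7) = -8.87
(8) = -0.90
(9) = 1.71
(10) = -6.95
(11) = -7.83
(12) = -3.14
(13) = -3.64
(14) = -6.56
(15) = -1.22
(16) = 2.48
(17) = -8.97
(18) = -2.07
(19) = -3.51
(20) = -6.60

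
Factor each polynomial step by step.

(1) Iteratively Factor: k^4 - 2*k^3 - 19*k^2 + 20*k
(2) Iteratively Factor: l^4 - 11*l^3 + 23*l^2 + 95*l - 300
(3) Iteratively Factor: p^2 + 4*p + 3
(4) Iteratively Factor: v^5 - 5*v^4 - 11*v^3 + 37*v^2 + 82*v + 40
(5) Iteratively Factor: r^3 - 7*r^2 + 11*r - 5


(1) = (k - 1)*(k^3 - k^2 - 20*k) = (k - 5)*(k - 1)*(k^2 + 4*k) = (k - 5)*(k - 1)*(k + 4)*(k)
(2) = (l - 5)*(l^3 - 6*l^2 - 7*l + 60) = (l - 5)^2*(l^2 - l - 12) = (l - 5)^2*(l + 3)*(l - 4)
(3) = (p + 1)*(p + 3)
(4) = (v - 5)*(v^4 - 11*v^2 - 18*v - 8) = (v - 5)*(v + 1)*(v^3 - v^2 - 10*v - 8) = (v - 5)*(v + 1)^2*(v^2 - 2*v - 8) = (v - 5)*(v - 4)*(v + 1)^2*(v + 2)
(5) = (r - 1)*(r^2 - 6*r + 5) = (r - 5)*(r - 1)*(r - 1)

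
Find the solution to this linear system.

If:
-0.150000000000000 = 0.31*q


Then:
q = -0.48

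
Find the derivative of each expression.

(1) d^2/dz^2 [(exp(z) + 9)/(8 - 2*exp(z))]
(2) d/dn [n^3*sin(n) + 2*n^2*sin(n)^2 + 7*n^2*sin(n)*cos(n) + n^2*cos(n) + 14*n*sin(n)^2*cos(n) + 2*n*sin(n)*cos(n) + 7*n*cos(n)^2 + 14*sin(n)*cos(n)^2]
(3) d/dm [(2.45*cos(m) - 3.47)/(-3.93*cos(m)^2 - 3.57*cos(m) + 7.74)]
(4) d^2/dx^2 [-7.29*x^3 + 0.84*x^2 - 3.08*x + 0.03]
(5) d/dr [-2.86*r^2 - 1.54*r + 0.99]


(1) = 13*(-exp(z) - 4)*exp(z)/(2*(exp(3*z) - 12*exp(2*z) + 48*exp(z) - 64))
(2) = n^3*cos(n) + 2*n^2*sin(n) + 2*n^2*sin(2*n) + 7*n^2*cos(2*n) - 7*n*sin(n)/2 + 21*n*sin(3*n)/2 + 2*n*cos(n) + 2*n + sin(2*n) + 7*cos(n) + 7*cos(2*n)/2 + 7*cos(3*n) + 7/2
(3) = (-9.6285*cos(m)^2 + 27.2742*cos(m) - 6.5751)*sin(m)/(15.4449*cos(m)^4 + 28.0602*cos(m)^3 - 48.0915*cos(m)^2 - 55.2636*cos(m) + 59.9076)
(4) = 1.68 - 43.74*x
(5) = -5.72*r - 1.54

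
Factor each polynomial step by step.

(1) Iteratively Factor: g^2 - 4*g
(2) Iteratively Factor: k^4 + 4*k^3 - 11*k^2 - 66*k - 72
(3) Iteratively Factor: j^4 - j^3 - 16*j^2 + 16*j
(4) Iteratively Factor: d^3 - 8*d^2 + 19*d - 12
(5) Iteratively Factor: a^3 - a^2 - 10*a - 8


(1) = (g - 4)*(g)
(2) = (k + 3)*(k^3 + k^2 - 14*k - 24) = (k + 2)*(k + 3)*(k^2 - k - 12) = (k + 2)*(k + 3)^2*(k - 4)
(3) = (j - 4)*(j^3 + 3*j^2 - 4*j) = j*(j - 4)*(j^2 + 3*j - 4) = j*(j - 4)*(j - 1)*(j + 4)
(4) = (d - 4)*(d^2 - 4*d + 3) = (d - 4)*(d - 1)*(d - 3)
(5) = (a - 4)*(a^2 + 3*a + 2) = (a - 4)*(a + 2)*(a + 1)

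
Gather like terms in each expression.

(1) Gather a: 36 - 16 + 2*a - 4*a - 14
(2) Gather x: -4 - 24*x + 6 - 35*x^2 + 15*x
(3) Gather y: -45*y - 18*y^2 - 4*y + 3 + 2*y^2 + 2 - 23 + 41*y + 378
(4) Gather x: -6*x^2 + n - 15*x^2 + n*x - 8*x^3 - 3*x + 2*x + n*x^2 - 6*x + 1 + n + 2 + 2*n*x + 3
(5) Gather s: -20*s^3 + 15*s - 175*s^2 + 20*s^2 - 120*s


(1) = 6 - 2*a
(2) = -35*x^2 - 9*x + 2
(3) = -16*y^2 - 8*y + 360
(4) = 2*n - 8*x^3 + x^2*(n - 21) + x*(3*n - 7) + 6
(5) = -20*s^3 - 155*s^2 - 105*s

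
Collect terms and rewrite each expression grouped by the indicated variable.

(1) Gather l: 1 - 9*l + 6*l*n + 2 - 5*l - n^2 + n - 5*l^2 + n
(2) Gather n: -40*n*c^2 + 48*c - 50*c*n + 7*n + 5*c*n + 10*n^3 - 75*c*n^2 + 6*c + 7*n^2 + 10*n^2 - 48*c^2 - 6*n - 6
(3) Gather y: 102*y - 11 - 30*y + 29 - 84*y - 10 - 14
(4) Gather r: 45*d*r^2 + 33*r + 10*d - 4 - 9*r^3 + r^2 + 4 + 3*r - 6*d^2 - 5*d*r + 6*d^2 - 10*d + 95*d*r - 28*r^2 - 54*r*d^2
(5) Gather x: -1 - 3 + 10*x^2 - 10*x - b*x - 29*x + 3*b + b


(1) = -5*l^2 + l*(6*n - 14) - n^2 + 2*n + 3
(2) = -48*c^2 + 54*c + 10*n^3 + n^2*(17 - 75*c) + n*(-40*c^2 - 45*c + 1) - 6
(3) = -12*y - 6
(4) = -9*r^3 + r^2*(45*d - 27) + r*(-54*d^2 + 90*d + 36)
(5) = 4*b + 10*x^2 + x*(-b - 39) - 4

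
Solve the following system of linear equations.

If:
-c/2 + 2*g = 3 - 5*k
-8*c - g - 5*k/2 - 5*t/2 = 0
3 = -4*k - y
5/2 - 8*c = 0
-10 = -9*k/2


Then:
c = 5/16
g = -2291/576
k = 20/9
t = -261/160
y = -107/9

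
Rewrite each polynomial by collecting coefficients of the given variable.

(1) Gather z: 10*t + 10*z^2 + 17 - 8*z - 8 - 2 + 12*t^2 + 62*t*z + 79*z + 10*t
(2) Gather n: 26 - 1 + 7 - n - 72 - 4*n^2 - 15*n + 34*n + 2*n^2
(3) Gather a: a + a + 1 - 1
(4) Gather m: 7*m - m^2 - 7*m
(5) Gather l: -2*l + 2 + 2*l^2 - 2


(1) = 12*t^2 + 20*t + 10*z^2 + z*(62*t + 71) + 7
(2) = -2*n^2 + 18*n - 40
(3) = 2*a
(4) = -m^2
(5) = 2*l^2 - 2*l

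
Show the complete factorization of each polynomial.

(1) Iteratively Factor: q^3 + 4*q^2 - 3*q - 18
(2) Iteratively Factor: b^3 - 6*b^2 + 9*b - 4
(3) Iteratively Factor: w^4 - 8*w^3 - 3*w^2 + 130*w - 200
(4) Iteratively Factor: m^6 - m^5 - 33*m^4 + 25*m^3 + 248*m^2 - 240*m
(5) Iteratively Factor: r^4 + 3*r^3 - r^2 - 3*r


(1) = (q + 3)*(q^2 + q - 6) = (q + 3)^2*(q - 2)
(2) = (b - 1)*(b^2 - 5*b + 4) = (b - 1)^2*(b - 4)
(3) = (w - 5)*(w^3 - 3*w^2 - 18*w + 40) = (w - 5)*(w - 2)*(w^2 - w - 20) = (w - 5)^2*(w - 2)*(w + 4)
(4) = (m - 1)*(m^5 - 33*m^3 - 8*m^2 + 240*m) = (m - 1)*(m + 4)*(m^4 - 4*m^3 - 17*m^2 + 60*m) = (m - 1)*(m + 4)^2*(m^3 - 8*m^2 + 15*m) = m*(m - 1)*(m + 4)^2*(m^2 - 8*m + 15) = m*(m - 5)*(m - 1)*(m + 4)^2*(m - 3)
(5) = (r + 3)*(r^3 - r) = r*(r + 3)*(r^2 - 1) = r*(r + 1)*(r + 3)*(r - 1)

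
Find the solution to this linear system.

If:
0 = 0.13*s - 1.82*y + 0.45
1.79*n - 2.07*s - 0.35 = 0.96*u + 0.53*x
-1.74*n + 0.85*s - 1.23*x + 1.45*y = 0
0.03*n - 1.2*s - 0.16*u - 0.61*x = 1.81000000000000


Then:
n = 37.5441010992816*y - 5.22925780183635
s = 14.0*y - 3.46153846153846
u = 63.146271531204*y - 5.41440742997157
x = 5.0053665714533 - 42.2575088721544*y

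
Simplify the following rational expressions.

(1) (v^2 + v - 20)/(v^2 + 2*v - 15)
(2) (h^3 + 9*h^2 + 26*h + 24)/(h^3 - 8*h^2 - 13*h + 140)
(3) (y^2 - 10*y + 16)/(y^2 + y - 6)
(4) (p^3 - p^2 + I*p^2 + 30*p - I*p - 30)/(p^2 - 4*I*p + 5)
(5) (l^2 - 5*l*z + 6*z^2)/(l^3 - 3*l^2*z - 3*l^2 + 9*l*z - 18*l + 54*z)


(1) = (v - 4)/(v - 3)
(2) = (h^2 + 5*h + 6)/(h^2 - 12*h + 35)
(3) = (y - 8)/(y + 3)
(4) = (p^2 + p*(-1 + 6*I) - 6*I)/(p + I)
(5) = (l - 2*z)/(l^2 - 3*l - 18)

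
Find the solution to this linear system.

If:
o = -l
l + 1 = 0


Then:
l = -1
o = 1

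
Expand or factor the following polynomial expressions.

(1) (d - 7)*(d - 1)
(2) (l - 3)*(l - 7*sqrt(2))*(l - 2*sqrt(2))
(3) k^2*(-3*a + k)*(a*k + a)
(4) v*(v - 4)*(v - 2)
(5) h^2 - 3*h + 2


(1) = d^2 - 8*d + 7
(2) = l^3 - 9*sqrt(2)*l^2 - 3*l^2 + 28*l + 27*sqrt(2)*l - 84
(3) = -3*a^2*k^3 - 3*a^2*k^2 + a*k^4 + a*k^3
(4) = v^3 - 6*v^2 + 8*v
(5) = (h - 2)*(h - 1)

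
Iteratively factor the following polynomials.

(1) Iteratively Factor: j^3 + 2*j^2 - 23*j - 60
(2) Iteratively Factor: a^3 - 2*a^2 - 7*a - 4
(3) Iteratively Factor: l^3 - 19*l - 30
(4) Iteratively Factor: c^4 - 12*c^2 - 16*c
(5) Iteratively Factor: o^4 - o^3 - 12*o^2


(1) = (j + 3)*(j^2 - j - 20) = (j + 3)*(j + 4)*(j - 5)
(2) = (a + 1)*(a^2 - 3*a - 4) = (a + 1)^2*(a - 4)
(3) = (l - 5)*(l^2 + 5*l + 6) = (l - 5)*(l + 3)*(l + 2)
(4) = (c + 2)*(c^3 - 2*c^2 - 8*c) = c*(c + 2)*(c^2 - 2*c - 8) = c*(c - 4)*(c + 2)*(c + 2)
(5) = (o)*(o^3 - o^2 - 12*o) = o^2*(o^2 - o - 12) = o^2*(o + 3)*(o - 4)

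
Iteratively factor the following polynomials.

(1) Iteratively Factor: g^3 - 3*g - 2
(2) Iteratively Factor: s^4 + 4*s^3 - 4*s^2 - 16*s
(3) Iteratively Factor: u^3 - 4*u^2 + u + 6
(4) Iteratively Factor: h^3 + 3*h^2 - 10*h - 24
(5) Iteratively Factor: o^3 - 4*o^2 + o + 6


(1) = (g + 1)*(g^2 - g - 2) = (g + 1)^2*(g - 2)
(2) = (s + 2)*(s^3 + 2*s^2 - 8*s) = s*(s + 2)*(s^2 + 2*s - 8) = s*(s - 2)*(s + 2)*(s + 4)
(3) = (u + 1)*(u^2 - 5*u + 6) = (u - 2)*(u + 1)*(u - 3)
(4) = (h + 4)*(h^2 - h - 6) = (h + 2)*(h + 4)*(h - 3)
(5) = (o - 2)*(o^2 - 2*o - 3) = (o - 2)*(o + 1)*(o - 3)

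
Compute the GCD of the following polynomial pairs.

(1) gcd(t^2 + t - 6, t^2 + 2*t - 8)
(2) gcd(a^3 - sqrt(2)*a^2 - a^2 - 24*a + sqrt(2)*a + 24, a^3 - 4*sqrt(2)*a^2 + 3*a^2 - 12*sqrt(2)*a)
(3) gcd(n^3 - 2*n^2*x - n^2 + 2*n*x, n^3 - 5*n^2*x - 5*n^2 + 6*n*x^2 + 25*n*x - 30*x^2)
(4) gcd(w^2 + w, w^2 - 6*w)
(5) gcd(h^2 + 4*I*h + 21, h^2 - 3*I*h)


(1) = t - 2
(2) = gcd((a - 1)*(a - 4*sqrt(2))*(a + 3*sqrt(2)), a*(a + 3)*(a - 4*sqrt(2))) = a - 4*sqrt(2)
(3) = gcd(n*(n - 1)*(n - 2*x), (n - 5)*(n - 3*x)*(n - 2*x)) = -n + 2*x
(4) = gcd(w*(w + 1), w*(w - 6)) = w
(5) = gcd((h - 3*I)*(h + 7*I), h*(h - 3*I)) = h - 3*I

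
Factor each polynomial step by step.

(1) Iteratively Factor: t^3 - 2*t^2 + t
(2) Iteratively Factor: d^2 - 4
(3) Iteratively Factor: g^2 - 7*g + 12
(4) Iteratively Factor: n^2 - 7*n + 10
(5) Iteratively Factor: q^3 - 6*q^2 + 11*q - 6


(1) = (t - 1)*(t^2 - t) = (t - 1)^2*(t)
(2) = (d + 2)*(d - 2)
(3) = (g - 3)*(g - 4)
(4) = (n - 2)*(n - 5)
(5) = (q - 3)*(q^2 - 3*q + 2) = (q - 3)*(q - 2)*(q - 1)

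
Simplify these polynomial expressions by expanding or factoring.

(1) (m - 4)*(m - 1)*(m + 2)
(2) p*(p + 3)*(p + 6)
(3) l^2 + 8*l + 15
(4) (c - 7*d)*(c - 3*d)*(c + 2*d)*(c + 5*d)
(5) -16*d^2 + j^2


(1) = m^3 - 3*m^2 - 6*m + 8
(2) = p^3 + 9*p^2 + 18*p
(3) = (l + 3)*(l + 5)
(4) = c^4 - 3*c^3*d - 39*c^2*d^2 + 47*c*d^3 + 210*d^4
(5) = (-4*d + j)*(4*d + j)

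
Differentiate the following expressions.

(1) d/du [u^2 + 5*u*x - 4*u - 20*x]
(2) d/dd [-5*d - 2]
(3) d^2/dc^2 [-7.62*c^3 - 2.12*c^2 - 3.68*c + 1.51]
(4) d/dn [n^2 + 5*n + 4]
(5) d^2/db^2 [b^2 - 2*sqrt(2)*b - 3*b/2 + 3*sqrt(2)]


(1) = 2*u + 5*x - 4
(2) = -5
(3) = -45.72*c - 4.24
(4) = 2*n + 5
(5) = 2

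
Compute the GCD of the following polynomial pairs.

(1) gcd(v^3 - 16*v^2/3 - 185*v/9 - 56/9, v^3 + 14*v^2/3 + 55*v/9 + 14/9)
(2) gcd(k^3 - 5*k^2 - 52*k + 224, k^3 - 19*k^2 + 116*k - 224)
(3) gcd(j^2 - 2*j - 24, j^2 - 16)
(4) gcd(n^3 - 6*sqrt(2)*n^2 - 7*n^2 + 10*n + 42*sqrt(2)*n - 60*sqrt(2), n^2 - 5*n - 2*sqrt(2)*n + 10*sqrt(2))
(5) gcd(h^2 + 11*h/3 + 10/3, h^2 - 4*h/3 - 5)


(1) = v^2 + 8*v/3 + 7/9
(2) = k^2 - 12*k + 32
(3) = gcd((j - 6)*(j + 4), (j - 4)*(j + 4)) = j + 4
(4) = gcd((n - 5)*(n - 2)*(n - 6*sqrt(2)), (n - 5)*(n - 2*sqrt(2))) = n - 5
(5) = gcd((h + 5/3)*(h + 2), (h - 3)*(h + 5/3)) = h + 5/3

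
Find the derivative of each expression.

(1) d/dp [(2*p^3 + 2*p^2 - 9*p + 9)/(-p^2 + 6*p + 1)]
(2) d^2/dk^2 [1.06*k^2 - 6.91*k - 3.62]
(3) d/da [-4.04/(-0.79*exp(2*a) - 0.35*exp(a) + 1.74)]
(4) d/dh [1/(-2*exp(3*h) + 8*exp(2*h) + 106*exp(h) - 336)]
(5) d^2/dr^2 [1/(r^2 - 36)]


(1) = (-2*p^4 + 24*p^3 + 9*p^2 + 22*p - 63)/(p^4 - 12*p^3 + 34*p^2 + 12*p + 1)
(2) = 2.12000000000000
(3) = (-6.3832*exp(a) - 1.414)*exp(a)/(0.79*exp(2*a) + 0.35*exp(a) - 1.74)^2
(4) = (3*exp(2*h) - 8*exp(h) - 53)*exp(h)/(2*(exp(3*h) - 4*exp(2*h) - 53*exp(h) + 168)^2)
(5) = 6*(r^2 + 12)/(r^2 - 36)^3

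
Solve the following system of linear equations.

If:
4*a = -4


Then:
a = -1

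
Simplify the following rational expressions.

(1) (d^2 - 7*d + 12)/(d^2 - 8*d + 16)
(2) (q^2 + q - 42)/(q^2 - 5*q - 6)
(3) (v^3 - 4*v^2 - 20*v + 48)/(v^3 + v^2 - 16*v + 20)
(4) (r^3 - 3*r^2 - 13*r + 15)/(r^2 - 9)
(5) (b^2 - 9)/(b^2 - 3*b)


(1) = (d - 3)/(d - 4)
(2) = (q + 7)/(q + 1)
(3) = (v^2 - 2*v - 24)/(v^2 + 3*v - 10)
(4) = (r^2 - 6*r + 5)/(r - 3)
(5) = (b + 3)/b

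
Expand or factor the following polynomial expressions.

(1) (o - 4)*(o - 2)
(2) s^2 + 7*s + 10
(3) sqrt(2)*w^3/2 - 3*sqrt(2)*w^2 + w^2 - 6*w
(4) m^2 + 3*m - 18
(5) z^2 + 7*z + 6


(1) = o^2 - 6*o + 8
(2) = (s + 2)*(s + 5)
(3) = w*(w - 6)*(sqrt(2)*w/2 + 1)
(4) = (m - 3)*(m + 6)
(5) = (z + 1)*(z + 6)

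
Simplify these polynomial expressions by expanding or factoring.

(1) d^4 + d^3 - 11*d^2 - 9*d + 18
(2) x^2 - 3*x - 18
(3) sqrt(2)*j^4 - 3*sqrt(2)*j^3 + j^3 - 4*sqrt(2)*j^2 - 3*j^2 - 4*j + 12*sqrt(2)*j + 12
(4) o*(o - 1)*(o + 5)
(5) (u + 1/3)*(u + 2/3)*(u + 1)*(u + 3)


(1) = (d - 3)*(d - 1)*(d + 2)*(d + 3)
(2) = (x - 6)*(x + 3)
(3) = (j - 3)*(j - 2)*(j + 2)*(sqrt(2)*j + 1)
(4) = o^3 + 4*o^2 - 5*o
(5) = u^4 + 5*u^3 + 65*u^2/9 + 35*u/9 + 2/3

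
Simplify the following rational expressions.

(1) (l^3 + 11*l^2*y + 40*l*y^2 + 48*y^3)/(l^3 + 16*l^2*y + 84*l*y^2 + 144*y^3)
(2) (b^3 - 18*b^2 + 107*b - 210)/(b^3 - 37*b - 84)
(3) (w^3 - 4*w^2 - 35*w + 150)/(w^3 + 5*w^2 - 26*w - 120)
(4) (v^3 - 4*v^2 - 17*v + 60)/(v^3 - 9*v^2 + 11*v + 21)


(1) = (l^2 + 7*l*y + 12*y^2)/(l^2 + 12*l*y + 36*y^2)
(2) = (b^2 - 11*b + 30)/(b^2 + 7*b + 12)
(3) = (w - 5)/(w + 4)
(4) = (v^2 - v - 20)/(v^2 - 6*v - 7)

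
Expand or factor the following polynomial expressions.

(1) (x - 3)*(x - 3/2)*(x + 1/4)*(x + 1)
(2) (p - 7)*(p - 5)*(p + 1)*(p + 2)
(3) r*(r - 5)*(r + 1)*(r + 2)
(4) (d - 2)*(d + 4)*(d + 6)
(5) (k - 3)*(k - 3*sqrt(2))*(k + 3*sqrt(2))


(1) = x^4 - 13*x^3/4 - 7*x^2/8 + 9*x/2 + 9/8
(2) = p^4 - 9*p^3 + p^2 + 81*p + 70
(3) = r^4 - 2*r^3 - 13*r^2 - 10*r
(4) = d^3 + 8*d^2 + 4*d - 48
(5) = k^3 - 3*k^2 - 18*k + 54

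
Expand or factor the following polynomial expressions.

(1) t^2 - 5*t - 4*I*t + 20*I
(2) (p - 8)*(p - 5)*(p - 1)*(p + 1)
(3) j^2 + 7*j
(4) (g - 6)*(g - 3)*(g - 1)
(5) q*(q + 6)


(1) = (t - 5)*(t - 4*I)
(2) = p^4 - 13*p^3 + 39*p^2 + 13*p - 40
(3) = j*(j + 7)
(4) = g^3 - 10*g^2 + 27*g - 18
(5) = q^2 + 6*q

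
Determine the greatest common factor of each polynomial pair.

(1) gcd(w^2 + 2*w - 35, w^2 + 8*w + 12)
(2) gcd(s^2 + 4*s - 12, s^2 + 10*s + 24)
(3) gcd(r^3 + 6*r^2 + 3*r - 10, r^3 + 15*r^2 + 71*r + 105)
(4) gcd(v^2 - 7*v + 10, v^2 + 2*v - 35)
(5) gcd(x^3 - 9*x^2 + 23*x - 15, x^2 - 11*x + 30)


(1) = 1
(2) = gcd((s - 2)*(s + 6), (s + 4)*(s + 6)) = s + 6
(3) = gcd((r - 1)*(r + 2)*(r + 5), (r + 3)*(r + 5)*(r + 7)) = r + 5
(4) = v - 5
(5) = x - 5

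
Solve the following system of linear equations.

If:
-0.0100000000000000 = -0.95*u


Then:
u = 0.01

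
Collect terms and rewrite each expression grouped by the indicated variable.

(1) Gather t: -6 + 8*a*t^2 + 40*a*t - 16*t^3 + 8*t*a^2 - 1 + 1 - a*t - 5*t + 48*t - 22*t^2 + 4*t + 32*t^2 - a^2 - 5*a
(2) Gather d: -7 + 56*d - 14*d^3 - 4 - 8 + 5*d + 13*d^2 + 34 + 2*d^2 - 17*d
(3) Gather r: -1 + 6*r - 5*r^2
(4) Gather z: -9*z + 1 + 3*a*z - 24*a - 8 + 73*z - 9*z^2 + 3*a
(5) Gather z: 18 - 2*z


(1) = -a^2 - 5*a - 16*t^3 + t^2*(8*a + 10) + t*(8*a^2 + 39*a + 47) - 6
(2) = -14*d^3 + 15*d^2 + 44*d + 15
(3) = -5*r^2 + 6*r - 1
(4) = -21*a - 9*z^2 + z*(3*a + 64) - 7
(5) = 18 - 2*z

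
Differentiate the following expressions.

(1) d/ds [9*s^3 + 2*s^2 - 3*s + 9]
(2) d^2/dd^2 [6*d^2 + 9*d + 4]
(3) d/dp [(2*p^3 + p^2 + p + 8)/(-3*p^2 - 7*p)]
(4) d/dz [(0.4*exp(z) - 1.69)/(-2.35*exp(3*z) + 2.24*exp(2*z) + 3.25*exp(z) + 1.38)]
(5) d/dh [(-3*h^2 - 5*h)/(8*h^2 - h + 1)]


(1) = 27*s^2 + 4*s - 3
(2) = 12
(3) = 2*(-3*p^4 - 14*p^3 - 2*p^2 + 24*p + 28)/(p^2*(9*p^2 + 42*p + 49))
(4) = (1.88*exp(3*z) - 12.8105*exp(2*z) + 7.5712*exp(z) + 6.0445)*exp(z)/(5.5225*exp(6*z) - 10.528*exp(5*z) - 10.2574*exp(4*z) + 8.074*exp(3*z) + 16.7449*exp(2*z) + 8.97*exp(z) + 1.9044)
(5) = (43*h^2 - 6*h - 5)/(64*h^4 - 16*h^3 + 17*h^2 - 2*h + 1)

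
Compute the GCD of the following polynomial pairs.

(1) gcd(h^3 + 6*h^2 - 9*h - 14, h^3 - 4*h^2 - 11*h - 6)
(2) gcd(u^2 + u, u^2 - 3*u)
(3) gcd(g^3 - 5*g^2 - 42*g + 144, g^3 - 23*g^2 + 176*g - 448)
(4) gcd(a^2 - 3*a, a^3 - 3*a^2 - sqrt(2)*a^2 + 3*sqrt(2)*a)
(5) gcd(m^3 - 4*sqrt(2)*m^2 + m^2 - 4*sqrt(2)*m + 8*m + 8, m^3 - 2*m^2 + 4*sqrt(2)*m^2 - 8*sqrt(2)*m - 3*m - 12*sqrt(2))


(1) = h + 1
(2) = gcd(u*(u + 1), u*(u - 3)) = u
(3) = g - 8
(4) = gcd(a*(a - 3), a*(a - 3)*(a - sqrt(2))) = a^2 - 3*a
(5) = m + 1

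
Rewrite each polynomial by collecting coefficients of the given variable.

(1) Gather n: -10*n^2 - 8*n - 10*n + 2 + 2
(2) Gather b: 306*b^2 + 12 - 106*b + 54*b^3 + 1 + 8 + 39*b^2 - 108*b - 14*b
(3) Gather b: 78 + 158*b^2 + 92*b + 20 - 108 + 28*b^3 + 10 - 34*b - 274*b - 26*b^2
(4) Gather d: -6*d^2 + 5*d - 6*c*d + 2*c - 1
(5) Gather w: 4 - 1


(1) = -10*n^2 - 18*n + 4
(2) = 54*b^3 + 345*b^2 - 228*b + 21
(3) = 28*b^3 + 132*b^2 - 216*b
(4) = 2*c - 6*d^2 + d*(5 - 6*c) - 1
(5) = 3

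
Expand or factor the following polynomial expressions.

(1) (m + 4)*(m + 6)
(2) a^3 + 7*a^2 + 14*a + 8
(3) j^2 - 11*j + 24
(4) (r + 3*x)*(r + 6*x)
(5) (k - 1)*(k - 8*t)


(1) = m^2 + 10*m + 24
(2) = (a + 1)*(a + 2)*(a + 4)
(3) = (j - 8)*(j - 3)
(4) = r^2 + 9*r*x + 18*x^2
(5) = k^2 - 8*k*t - k + 8*t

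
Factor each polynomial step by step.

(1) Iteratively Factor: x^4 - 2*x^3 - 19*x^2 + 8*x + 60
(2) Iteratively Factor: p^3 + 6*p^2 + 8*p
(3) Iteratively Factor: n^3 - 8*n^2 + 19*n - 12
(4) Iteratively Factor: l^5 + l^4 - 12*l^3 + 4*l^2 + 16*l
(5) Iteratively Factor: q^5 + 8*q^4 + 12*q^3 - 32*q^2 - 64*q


(1) = (x + 2)*(x^3 - 4*x^2 - 11*x + 30) = (x - 2)*(x + 2)*(x^2 - 2*x - 15) = (x - 2)*(x + 2)*(x + 3)*(x - 5)
(2) = (p + 4)*(p^2 + 2*p) = p*(p + 4)*(p + 2)
(3) = (n - 3)*(n^2 - 5*n + 4) = (n - 4)*(n - 3)*(n - 1)
(4) = (l)*(l^4 + l^3 - 12*l^2 + 4*l + 16) = l*(l + 4)*(l^3 - 3*l^2 + 4) = l*(l - 2)*(l + 4)*(l^2 - l - 2) = l*(l - 2)*(l + 1)*(l + 4)*(l - 2)
(5) = (q + 4)*(q^4 + 4*q^3 - 4*q^2 - 16*q) = (q + 2)*(q + 4)*(q^3 + 2*q^2 - 8*q) = (q + 2)*(q + 4)^2*(q^2 - 2*q) = q*(q + 2)*(q + 4)^2*(q - 2)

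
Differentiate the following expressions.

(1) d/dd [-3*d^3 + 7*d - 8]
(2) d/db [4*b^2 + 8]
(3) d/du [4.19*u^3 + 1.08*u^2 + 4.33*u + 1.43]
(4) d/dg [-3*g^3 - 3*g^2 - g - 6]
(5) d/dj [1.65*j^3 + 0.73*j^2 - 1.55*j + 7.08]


(1) = 7 - 9*d^2
(2) = 8*b
(3) = 12.57*u^2 + 2.16*u + 4.33
(4) = -9*g^2 - 6*g - 1
(5) = 4.95*j^2 + 1.46*j - 1.55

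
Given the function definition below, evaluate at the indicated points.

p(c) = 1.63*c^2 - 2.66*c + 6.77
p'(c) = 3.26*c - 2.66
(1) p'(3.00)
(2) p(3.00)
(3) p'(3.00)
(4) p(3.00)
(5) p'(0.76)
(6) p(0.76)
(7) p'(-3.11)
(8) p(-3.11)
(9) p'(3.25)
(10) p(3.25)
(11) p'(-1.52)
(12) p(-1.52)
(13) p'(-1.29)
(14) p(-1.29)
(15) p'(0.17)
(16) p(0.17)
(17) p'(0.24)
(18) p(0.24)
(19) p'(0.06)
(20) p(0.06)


(1) = 7.12
(2) = 13.46
(3) = 7.12
(4) = 13.46
(5) = -0.18
(6) = 5.69
(7) = -12.80
(8) = 30.81
(9) = 7.93
(10) = 15.34
(11) = -7.62
(12) = 14.58
(13) = -6.87
(14) = 12.91
(15) = -2.11
(16) = 6.36
(17) = -1.88
(18) = 6.23
(19) = -2.46
(20) = 6.62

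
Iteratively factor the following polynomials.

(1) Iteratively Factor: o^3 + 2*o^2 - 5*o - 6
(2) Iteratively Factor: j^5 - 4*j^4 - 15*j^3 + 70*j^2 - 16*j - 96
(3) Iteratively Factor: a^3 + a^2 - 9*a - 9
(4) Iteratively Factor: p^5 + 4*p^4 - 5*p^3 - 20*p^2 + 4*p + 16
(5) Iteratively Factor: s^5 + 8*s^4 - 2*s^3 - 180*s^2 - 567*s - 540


(1) = (o + 1)*(o^2 + o - 6) = (o + 1)*(o + 3)*(o - 2)
(2) = (j - 2)*(j^4 - 2*j^3 - 19*j^2 + 32*j + 48) = (j - 2)*(j + 1)*(j^3 - 3*j^2 - 16*j + 48) = (j - 4)*(j - 2)*(j + 1)*(j^2 + j - 12) = (j - 4)*(j - 3)*(j - 2)*(j + 1)*(j + 4)
(3) = (a - 3)*(a^2 + 4*a + 3) = (a - 3)*(a + 1)*(a + 3)
(4) = (p - 1)*(p^4 + 5*p^3 - 20*p - 16) = (p - 1)*(p + 2)*(p^3 + 3*p^2 - 6*p - 8) = (p - 2)*(p - 1)*(p + 2)*(p^2 + 5*p + 4) = (p - 2)*(p - 1)*(p + 2)*(p + 4)*(p + 1)
(5) = (s + 3)*(s^4 + 5*s^3 - 17*s^2 - 129*s - 180) = (s + 3)^2*(s^3 + 2*s^2 - 23*s - 60) = (s + 3)^2*(s + 4)*(s^2 - 2*s - 15) = (s - 5)*(s + 3)^2*(s + 4)*(s + 3)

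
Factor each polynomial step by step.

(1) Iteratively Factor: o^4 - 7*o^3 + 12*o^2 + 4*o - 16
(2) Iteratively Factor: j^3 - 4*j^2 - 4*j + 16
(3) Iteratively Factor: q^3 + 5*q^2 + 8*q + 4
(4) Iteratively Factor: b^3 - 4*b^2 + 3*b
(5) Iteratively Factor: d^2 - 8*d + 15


(1) = (o - 4)*(o^3 - 3*o^2 + 4) = (o - 4)*(o - 2)*(o^2 - o - 2) = (o - 4)*(o - 2)^2*(o + 1)
(2) = (j - 2)*(j^2 - 2*j - 8) = (j - 2)*(j + 2)*(j - 4)
(3) = (q + 2)*(q^2 + 3*q + 2) = (q + 2)^2*(q + 1)
(4) = (b)*(b^2 - 4*b + 3) = b*(b - 3)*(b - 1)
(5) = (d - 3)*(d - 5)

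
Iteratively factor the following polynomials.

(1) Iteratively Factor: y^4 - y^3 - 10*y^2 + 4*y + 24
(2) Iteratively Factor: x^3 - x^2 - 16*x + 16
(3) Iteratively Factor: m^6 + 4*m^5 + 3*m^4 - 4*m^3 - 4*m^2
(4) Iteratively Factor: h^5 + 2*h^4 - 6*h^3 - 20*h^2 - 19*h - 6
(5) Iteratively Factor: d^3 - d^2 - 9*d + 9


(1) = (y + 2)*(y^3 - 3*y^2 - 4*y + 12) = (y + 2)^2*(y^2 - 5*y + 6) = (y - 2)*(y + 2)^2*(y - 3)
(2) = (x - 1)*(x^2 - 16) = (x - 1)*(x + 4)*(x - 4)
(3) = (m + 2)*(m^5 + 2*m^4 - m^3 - 2*m^2) = (m + 2)^2*(m^4 - m^2) = (m + 1)*(m + 2)^2*(m^3 - m^2) = m*(m + 1)*(m + 2)^2*(m^2 - m) = m*(m - 1)*(m + 1)*(m + 2)^2*(m)
(4) = (h + 1)*(h^4 + h^3 - 7*h^2 - 13*h - 6) = (h + 1)^2*(h^3 - 7*h - 6) = (h + 1)^3*(h^2 - h - 6) = (h - 3)*(h + 1)^3*(h + 2)
(5) = (d + 3)*(d^2 - 4*d + 3) = (d - 3)*(d + 3)*(d - 1)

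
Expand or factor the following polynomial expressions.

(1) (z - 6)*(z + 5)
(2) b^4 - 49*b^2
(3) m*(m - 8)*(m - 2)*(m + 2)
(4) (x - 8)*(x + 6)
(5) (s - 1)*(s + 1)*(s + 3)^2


(1) = z^2 - z - 30
(2) = b^2*(b - 7)*(b + 7)
(3) = m^4 - 8*m^3 - 4*m^2 + 32*m
(4) = x^2 - 2*x - 48
(5) = s^4 + 6*s^3 + 8*s^2 - 6*s - 9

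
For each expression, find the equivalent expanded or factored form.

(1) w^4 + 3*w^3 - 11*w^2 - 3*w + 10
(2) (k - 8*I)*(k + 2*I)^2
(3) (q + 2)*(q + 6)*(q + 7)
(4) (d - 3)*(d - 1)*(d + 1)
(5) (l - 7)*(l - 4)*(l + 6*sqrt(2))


(1) = (w - 2)*(w - 1)*(w + 1)*(w + 5)
(2) = k^3 - 4*I*k^2 + 28*k + 32*I
(3) = q^3 + 15*q^2 + 68*q + 84
(4) = d^3 - 3*d^2 - d + 3
(5) = l^3 - 11*l^2 + 6*sqrt(2)*l^2 - 66*sqrt(2)*l + 28*l + 168*sqrt(2)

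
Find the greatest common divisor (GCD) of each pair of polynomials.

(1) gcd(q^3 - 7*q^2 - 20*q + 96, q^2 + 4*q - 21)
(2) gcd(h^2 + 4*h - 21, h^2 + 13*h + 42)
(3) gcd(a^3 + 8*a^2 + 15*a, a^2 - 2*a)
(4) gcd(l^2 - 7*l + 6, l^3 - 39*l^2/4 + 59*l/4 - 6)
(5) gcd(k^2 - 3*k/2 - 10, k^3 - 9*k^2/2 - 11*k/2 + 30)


(1) = gcd((q - 8)*(q - 3)*(q + 4), (q - 3)*(q + 7)) = q - 3
(2) = gcd((h - 3)*(h + 7), (h + 6)*(h + 7)) = h + 7
(3) = a
(4) = gcd((l - 6)*(l - 1), (l - 8)*(l - 1)*(l - 3/4)) = l - 1
(5) = k^2 - 3*k/2 - 10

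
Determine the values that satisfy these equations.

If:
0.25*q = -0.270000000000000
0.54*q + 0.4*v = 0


Then:
q = -1.08
v = 1.46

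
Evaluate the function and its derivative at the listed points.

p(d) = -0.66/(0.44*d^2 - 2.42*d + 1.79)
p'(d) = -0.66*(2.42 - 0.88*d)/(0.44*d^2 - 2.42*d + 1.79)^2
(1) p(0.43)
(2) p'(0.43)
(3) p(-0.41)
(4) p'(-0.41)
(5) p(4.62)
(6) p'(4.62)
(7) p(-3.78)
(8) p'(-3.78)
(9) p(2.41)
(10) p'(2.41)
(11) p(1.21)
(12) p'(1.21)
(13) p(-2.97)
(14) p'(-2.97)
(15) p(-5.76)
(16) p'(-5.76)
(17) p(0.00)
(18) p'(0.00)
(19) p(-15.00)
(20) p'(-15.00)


(1) = -0.79
(2) = -1.95
(3) = -0.23
(4) = -0.22
(5) = -580.99
(6) = 841611.29
(7) = -0.04
(8) = -0.01
(9) = 0.44
(10) = -0.09
(11) = 1.34
(12) = -3.67
(13) = -0.05
(14) = -0.02
(15) = -0.02
(16) = -0.01
(17) = -0.37
(18) = -0.50
(19) = -0.00
(20) = -0.00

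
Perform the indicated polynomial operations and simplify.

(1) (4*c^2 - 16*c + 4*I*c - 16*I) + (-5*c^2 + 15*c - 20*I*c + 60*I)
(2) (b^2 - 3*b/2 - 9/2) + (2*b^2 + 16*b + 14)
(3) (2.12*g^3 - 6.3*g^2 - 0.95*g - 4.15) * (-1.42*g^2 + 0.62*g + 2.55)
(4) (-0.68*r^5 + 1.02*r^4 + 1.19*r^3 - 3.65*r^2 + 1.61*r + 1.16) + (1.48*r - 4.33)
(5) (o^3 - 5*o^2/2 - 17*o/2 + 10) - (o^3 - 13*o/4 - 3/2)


(1) = -c^2 - c - 16*I*c + 44*I
(2) = 3*b^2 + 29*b/2 + 19/2
(3) = -3.0104*g^5 + 10.2604*g^4 + 2.849*g^3 - 10.761*g^2 - 4.9955*g - 10.5825
(4) = -0.68*r^5 + 1.02*r^4 + 1.19*r^3 - 3.65*r^2 + 3.09*r - 3.17
(5) = -5*o^2/2 - 21*o/4 + 23/2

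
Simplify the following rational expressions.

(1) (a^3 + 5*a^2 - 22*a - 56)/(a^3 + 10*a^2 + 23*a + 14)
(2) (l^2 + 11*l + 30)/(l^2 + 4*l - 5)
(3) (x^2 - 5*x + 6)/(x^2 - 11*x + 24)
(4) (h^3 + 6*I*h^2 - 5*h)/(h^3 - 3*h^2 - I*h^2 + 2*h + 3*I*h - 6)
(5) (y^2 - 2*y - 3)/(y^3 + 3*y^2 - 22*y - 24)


(1) = (a - 4)/(a + 1)
(2) = (l + 6)/(l - 1)
(3) = (x - 2)/(x - 8)
(4) = (h^2 + 5*I*h)/(h^2 + h*(-3 - 2*I) + 6*I)
(5) = (y - 3)/(y^2 + 2*y - 24)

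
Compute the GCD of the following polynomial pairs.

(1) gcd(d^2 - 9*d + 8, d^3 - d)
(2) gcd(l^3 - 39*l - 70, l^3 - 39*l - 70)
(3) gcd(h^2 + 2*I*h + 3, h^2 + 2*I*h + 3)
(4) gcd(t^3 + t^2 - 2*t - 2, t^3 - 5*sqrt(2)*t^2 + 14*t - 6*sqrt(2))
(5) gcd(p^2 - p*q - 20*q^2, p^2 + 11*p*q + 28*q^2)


(1) = gcd((d - 8)*(d - 1), d*(d - 1)*(d + 1)) = d - 1
(2) = l^3 - 39*l - 70
(3) = gcd((h - I)*(h + 3*I), (h - I)*(h + 3*I)) = h^2 + 2*I*h + 3
(4) = t - sqrt(2)
(5) = p + 4*q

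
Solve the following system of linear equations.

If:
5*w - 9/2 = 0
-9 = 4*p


Then:
p = -9/4
w = 9/10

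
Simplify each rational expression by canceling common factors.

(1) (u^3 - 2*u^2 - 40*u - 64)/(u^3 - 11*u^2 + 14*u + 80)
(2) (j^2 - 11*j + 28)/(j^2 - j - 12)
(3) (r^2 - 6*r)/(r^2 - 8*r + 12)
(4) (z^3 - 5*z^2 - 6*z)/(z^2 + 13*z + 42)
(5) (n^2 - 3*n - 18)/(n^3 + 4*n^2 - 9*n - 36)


(1) = (u + 4)/(u - 5)
(2) = (j - 7)/(j + 3)
(3) = r/(r - 2)
(4) = (z^3 - 5*z^2 - 6*z)/(z^2 + 13*z + 42)
(5) = (n - 6)/(n^2 + n - 12)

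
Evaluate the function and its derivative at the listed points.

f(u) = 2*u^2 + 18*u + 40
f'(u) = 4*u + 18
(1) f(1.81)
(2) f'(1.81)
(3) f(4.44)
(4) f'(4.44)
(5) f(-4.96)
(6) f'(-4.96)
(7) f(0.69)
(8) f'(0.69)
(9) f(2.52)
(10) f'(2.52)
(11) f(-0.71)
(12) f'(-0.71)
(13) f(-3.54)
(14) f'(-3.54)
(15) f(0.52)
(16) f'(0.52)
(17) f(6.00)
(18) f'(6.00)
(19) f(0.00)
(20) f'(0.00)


(1) = 79.13
(2) = 25.24
(3) = 159.35
(4) = 35.76
(5) = -0.08
(6) = -1.84
(7) = 53.37
(8) = 20.76
(9) = 98.06
(10) = 28.08
(11) = 28.23
(12) = 15.16
(13) = 1.34
(14) = 3.84
(15) = 49.90
(16) = 20.08
(17) = 220.00
(18) = 42.00
(19) = 40.00
(20) = 18.00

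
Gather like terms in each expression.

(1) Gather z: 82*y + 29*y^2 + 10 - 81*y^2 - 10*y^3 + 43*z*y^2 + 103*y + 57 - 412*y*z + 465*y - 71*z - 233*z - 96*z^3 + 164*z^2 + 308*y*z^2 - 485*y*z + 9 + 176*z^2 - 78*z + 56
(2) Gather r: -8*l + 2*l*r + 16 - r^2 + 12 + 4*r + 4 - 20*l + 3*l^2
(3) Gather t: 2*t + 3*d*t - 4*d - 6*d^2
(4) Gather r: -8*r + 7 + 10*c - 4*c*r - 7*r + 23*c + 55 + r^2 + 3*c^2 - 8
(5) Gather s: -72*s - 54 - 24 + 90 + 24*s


(1) = -10*y^3 - 52*y^2 + 650*y - 96*z^3 + z^2*(308*y + 340) + z*(43*y^2 - 897*y - 382) + 132
(2) = 3*l^2 - 28*l - r^2 + r*(2*l + 4) + 32
(3) = -6*d^2 - 4*d + t*(3*d + 2)
(4) = 3*c^2 + 33*c + r^2 + r*(-4*c - 15) + 54
(5) = 12 - 48*s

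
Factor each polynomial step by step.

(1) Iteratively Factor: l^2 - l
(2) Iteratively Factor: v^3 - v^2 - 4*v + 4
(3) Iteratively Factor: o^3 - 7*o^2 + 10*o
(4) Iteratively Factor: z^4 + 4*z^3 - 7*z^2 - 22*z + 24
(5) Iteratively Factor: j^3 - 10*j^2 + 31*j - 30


(1) = (l)*(l - 1)
(2) = (v - 2)*(v^2 + v - 2) = (v - 2)*(v - 1)*(v + 2)
(3) = (o - 2)*(o^2 - 5*o) = o*(o - 2)*(o - 5)
(4) = (z + 4)*(z^3 - 7*z + 6) = (z + 3)*(z + 4)*(z^2 - 3*z + 2) = (z - 1)*(z + 3)*(z + 4)*(z - 2)
(5) = (j - 5)*(j^2 - 5*j + 6) = (j - 5)*(j - 2)*(j - 3)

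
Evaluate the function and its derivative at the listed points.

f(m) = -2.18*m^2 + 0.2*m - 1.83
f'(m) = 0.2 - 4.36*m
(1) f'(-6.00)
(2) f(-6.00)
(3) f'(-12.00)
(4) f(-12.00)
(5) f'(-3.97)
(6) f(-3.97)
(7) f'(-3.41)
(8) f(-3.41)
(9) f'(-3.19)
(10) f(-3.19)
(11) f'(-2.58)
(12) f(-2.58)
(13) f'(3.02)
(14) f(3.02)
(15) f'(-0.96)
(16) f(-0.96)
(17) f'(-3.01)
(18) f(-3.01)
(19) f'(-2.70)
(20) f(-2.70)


(1) = 26.36
(2) = -81.51
(3) = 52.52
(4) = -318.15
(5) = 17.51
(6) = -36.98
(7) = 15.07
(8) = -27.86
(9) = 14.11
(10) = -24.65
(11) = 11.45
(12) = -16.86
(13) = -12.97
(14) = -21.11
(15) = 4.39
(16) = -4.03
(17) = 13.32
(18) = -22.18
(19) = 11.97
(20) = -18.26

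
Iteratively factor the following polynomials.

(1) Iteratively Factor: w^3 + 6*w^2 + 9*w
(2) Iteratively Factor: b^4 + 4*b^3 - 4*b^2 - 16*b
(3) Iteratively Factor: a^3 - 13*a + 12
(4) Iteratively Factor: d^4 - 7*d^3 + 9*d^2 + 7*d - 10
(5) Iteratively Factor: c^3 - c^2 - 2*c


(1) = (w + 3)*(w^2 + 3*w) = w*(w + 3)*(w + 3)
(2) = (b - 2)*(b^3 + 6*b^2 + 8*b) = (b - 2)*(b + 4)*(b^2 + 2*b) = (b - 2)*(b + 2)*(b + 4)*(b)
(3) = (a - 3)*(a^2 + 3*a - 4) = (a - 3)*(a + 4)*(a - 1)
(4) = (d - 2)*(d^3 - 5*d^2 - d + 5) = (d - 2)*(d + 1)*(d^2 - 6*d + 5) = (d - 2)*(d - 1)*(d + 1)*(d - 5)
(5) = (c)*(c^2 - c - 2) = c*(c - 2)*(c + 1)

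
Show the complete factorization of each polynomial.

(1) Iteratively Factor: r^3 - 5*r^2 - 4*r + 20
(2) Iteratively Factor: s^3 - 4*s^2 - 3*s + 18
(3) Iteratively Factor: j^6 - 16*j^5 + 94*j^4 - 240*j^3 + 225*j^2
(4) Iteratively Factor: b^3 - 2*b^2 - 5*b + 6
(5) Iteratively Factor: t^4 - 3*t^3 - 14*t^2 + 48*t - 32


(1) = (r - 5)*(r^2 - 4) = (r - 5)*(r - 2)*(r + 2)
(2) = (s - 3)*(s^2 - s - 6) = (s - 3)^2*(s + 2)
(3) = (j - 5)*(j^5 - 11*j^4 + 39*j^3 - 45*j^2) = (j - 5)^2*(j^4 - 6*j^3 + 9*j^2) = (j - 5)^2*(j - 3)*(j^3 - 3*j^2) = j*(j - 5)^2*(j - 3)*(j^2 - 3*j) = j*(j - 5)^2*(j - 3)^2*(j)
(4) = (b - 1)*(b^2 - b - 6) = (b - 1)*(b + 2)*(b - 3)
(5) = (t - 1)*(t^3 - 2*t^2 - 16*t + 32) = (t - 2)*(t - 1)*(t^2 - 16) = (t - 2)*(t - 1)*(t + 4)*(t - 4)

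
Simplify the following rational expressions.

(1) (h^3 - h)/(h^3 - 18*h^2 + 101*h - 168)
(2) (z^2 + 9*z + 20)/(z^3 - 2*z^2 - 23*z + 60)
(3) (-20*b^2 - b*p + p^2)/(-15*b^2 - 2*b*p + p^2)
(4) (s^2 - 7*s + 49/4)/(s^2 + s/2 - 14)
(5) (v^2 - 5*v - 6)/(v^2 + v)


(1) = (h^3 - h)/(h^3 - 18*h^2 + 101*h - 168)
(2) = (z + 4)/(z^2 - 7*z + 12)
(3) = (4*b + p)/(3*b + p)
(4) = (2*s - 7)/(2*s + 8)
(5) = (v - 6)/v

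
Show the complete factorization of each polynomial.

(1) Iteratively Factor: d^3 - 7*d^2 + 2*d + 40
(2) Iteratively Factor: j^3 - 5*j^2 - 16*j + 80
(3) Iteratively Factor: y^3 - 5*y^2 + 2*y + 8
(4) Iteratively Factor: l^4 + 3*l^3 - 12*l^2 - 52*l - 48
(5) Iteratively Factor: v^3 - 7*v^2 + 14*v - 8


(1) = (d + 2)*(d^2 - 9*d + 20) = (d - 4)*(d + 2)*(d - 5)
(2) = (j - 5)*(j^2 - 16) = (j - 5)*(j + 4)*(j - 4)
(3) = (y + 1)*(y^2 - 6*y + 8) = (y - 2)*(y + 1)*(y - 4)
(4) = (l + 2)*(l^3 + l^2 - 14*l - 24) = (l + 2)^2*(l^2 - l - 12) = (l + 2)^2*(l + 3)*(l - 4)
(5) = (v - 1)*(v^2 - 6*v + 8) = (v - 2)*(v - 1)*(v - 4)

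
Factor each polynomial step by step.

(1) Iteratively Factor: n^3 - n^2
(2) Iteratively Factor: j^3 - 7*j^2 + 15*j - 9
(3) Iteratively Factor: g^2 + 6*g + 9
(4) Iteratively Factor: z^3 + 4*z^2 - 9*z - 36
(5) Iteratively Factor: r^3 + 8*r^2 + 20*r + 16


(1) = (n - 1)*(n^2) = n*(n - 1)*(n)
(2) = (j - 3)*(j^2 - 4*j + 3) = (j - 3)*(j - 1)*(j - 3)
(3) = (g + 3)*(g + 3)
(4) = (z + 4)*(z^2 - 9) = (z - 3)*(z + 4)*(z + 3)
(5) = (r + 2)*(r^2 + 6*r + 8) = (r + 2)*(r + 4)*(r + 2)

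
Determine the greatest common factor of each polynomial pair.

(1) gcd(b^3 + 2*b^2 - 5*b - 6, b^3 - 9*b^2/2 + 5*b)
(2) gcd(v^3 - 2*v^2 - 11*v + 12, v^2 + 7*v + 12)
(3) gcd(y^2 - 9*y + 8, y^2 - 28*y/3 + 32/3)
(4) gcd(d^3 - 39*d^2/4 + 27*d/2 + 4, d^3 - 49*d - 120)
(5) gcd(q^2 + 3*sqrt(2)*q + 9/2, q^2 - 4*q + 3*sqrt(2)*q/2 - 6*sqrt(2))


(1) = gcd((b - 2)*(b + 1)*(b + 3), b*(b - 5/2)*(b - 2)) = b - 2
(2) = gcd((v - 4)*(v - 1)*(v + 3), (v + 3)*(v + 4)) = v + 3
(3) = gcd((y - 8)*(y - 1), (y - 8)*(y - 4/3)) = y - 8
(4) = gcd((d - 8)*(d - 2)*(d + 1/4), (d - 8)*(d + 3)*(d + 5)) = d - 8
(5) = gcd((q + 3*sqrt(2)/2)^2, (q - 4)*(q + 3*sqrt(2)/2)) = q + 3*sqrt(2)/2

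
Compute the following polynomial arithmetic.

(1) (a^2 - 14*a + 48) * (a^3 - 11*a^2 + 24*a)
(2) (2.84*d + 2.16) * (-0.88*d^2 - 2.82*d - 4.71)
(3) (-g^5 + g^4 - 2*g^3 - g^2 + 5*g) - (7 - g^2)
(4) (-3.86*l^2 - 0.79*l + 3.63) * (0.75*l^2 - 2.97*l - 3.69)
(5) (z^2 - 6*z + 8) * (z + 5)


(1) = a^5 - 25*a^4 + 226*a^3 - 864*a^2 + 1152*a
(2) = -2.4992*d^3 - 9.9096*d^2 - 19.4676*d - 10.1736
(3) = -g^5 + g^4 - 2*g^3 + 5*g - 7
(4) = -2.895*l^4 + 10.8717*l^3 + 19.3122*l^2 - 7.866*l - 13.3947
(5) = z^3 - z^2 - 22*z + 40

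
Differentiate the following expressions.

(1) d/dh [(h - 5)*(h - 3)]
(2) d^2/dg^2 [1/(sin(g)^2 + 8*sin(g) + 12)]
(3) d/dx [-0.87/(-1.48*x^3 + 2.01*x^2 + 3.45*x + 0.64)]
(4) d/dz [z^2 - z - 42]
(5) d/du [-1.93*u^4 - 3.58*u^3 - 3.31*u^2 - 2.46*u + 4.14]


(1) = 2*h - 8
(2) = 2*(-2*sin(g)^4 - 12*sin(g)^3 - 5*sin(g)^2 + 72*sin(g) + 52)/(sin(g)^2 + 8*sin(g) + 12)^3
(3) = (-3.8628*x^2 + 3.4974*x + 3.0015)/(-1.48*x^3 + 2.01*x^2 + 3.45*x + 0.64)^2
(4) = 2*z - 1
(5) = -7.72*u^3 - 10.74*u^2 - 6.62*u - 2.46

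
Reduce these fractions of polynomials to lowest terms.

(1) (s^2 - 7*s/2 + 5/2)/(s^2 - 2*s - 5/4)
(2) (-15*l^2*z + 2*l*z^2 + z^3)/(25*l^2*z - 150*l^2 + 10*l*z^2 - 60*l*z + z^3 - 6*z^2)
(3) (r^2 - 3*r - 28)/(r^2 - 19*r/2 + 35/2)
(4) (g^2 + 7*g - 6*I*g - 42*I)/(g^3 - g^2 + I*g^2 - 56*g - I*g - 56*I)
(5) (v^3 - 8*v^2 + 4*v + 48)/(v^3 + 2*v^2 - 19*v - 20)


(1) = (2*s - 2)/(2*s + 1)
(2) = (-3*l*z + z^2)/(5*l*z - 30*l + z^2 - 6*z)
(3) = (2*r + 8)/(2*r - 5)
(4) = (g - 6*I)/(g^2 + g*(-8 + I) - 8*I)
(5) = (v^2 - 4*v - 12)/(v^2 + 6*v + 5)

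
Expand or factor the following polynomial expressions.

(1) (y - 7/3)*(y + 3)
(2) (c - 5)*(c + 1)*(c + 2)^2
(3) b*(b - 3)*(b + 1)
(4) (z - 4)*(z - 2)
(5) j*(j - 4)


(1) = y^2 + 2*y/3 - 7
(2) = c^4 - 17*c^2 - 36*c - 20
(3) = b^3 - 2*b^2 - 3*b
(4) = z^2 - 6*z + 8
(5) = j^2 - 4*j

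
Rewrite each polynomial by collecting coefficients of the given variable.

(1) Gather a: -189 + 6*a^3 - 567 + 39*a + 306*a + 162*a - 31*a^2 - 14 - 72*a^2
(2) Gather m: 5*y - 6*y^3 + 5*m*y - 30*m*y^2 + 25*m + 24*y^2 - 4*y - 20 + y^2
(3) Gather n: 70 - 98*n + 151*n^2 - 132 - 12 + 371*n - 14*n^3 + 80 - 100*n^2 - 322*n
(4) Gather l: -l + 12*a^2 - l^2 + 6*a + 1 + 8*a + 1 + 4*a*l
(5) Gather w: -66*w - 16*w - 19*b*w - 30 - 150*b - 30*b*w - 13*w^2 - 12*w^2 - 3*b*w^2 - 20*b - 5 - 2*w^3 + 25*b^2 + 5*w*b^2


(1) = 6*a^3 - 103*a^2 + 507*a - 770
(2) = m*(-30*y^2 + 5*y + 25) - 6*y^3 + 25*y^2 + y - 20
(3) = -14*n^3 + 51*n^2 - 49*n + 6
(4) = 12*a^2 + 14*a - l^2 + l*(4*a - 1) + 2
(5) = 25*b^2 - 170*b - 2*w^3 + w^2*(-3*b - 25) + w*(5*b^2 - 49*b - 82) - 35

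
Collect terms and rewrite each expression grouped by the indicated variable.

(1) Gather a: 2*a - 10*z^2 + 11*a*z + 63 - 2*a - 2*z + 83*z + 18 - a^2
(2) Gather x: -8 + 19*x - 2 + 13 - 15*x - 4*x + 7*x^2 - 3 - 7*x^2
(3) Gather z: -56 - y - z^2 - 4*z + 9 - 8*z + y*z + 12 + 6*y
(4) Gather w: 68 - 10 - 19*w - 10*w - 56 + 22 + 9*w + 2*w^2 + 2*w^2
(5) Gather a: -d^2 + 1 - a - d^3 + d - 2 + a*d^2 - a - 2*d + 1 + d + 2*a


(1) = -a^2 + 11*a*z - 10*z^2 + 81*z + 81
(2) = 0
(3) = 5*y - z^2 + z*(y - 12) - 35
(4) = 4*w^2 - 20*w + 24
(5) = a*d^2 - d^3 - d^2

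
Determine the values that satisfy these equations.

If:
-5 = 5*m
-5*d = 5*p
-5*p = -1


Then:
d = -1/5
m = -1
p = 1/5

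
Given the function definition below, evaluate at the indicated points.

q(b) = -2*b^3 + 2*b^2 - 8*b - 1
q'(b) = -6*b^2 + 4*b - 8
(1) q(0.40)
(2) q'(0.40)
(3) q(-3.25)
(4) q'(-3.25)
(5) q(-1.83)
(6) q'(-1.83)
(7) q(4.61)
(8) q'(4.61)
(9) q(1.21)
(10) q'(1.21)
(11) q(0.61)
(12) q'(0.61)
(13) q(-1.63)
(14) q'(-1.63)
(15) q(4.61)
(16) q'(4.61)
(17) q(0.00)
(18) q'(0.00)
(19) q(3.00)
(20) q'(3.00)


(1) = -4.01
(2) = -7.36
(3) = 114.78
(4) = -84.38
(5) = 32.59
(6) = -35.41
(7) = -191.32
(8) = -117.07
(9) = -11.29
(10) = -11.94
(11) = -5.59
(12) = -7.79
(13) = 26.02
(14) = -30.46
(15) = -191.32
(16) = -117.07
(17) = -1.00
(18) = -8.00
(19) = -61.00
(20) = -50.00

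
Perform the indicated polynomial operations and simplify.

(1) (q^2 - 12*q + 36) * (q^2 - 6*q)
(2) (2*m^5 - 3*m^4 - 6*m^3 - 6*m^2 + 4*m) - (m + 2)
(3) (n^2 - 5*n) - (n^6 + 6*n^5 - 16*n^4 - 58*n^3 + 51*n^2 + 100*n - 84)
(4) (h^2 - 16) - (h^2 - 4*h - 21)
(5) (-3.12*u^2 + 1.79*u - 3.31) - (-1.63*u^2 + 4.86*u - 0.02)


(1) = q^4 - 18*q^3 + 108*q^2 - 216*q
(2) = 2*m^5 - 3*m^4 - 6*m^3 - 6*m^2 + 3*m - 2
(3) = -n^6 - 6*n^5 + 16*n^4 + 58*n^3 - 50*n^2 - 105*n + 84
(4) = 4*h + 5
(5) = -1.49*u^2 - 3.07*u - 3.29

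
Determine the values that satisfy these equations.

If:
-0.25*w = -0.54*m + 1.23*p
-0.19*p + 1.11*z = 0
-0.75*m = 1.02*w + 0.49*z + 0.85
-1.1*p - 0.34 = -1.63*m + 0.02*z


Then:
m = 0.55
p = 0.50
w = -1.28
z = 0.09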